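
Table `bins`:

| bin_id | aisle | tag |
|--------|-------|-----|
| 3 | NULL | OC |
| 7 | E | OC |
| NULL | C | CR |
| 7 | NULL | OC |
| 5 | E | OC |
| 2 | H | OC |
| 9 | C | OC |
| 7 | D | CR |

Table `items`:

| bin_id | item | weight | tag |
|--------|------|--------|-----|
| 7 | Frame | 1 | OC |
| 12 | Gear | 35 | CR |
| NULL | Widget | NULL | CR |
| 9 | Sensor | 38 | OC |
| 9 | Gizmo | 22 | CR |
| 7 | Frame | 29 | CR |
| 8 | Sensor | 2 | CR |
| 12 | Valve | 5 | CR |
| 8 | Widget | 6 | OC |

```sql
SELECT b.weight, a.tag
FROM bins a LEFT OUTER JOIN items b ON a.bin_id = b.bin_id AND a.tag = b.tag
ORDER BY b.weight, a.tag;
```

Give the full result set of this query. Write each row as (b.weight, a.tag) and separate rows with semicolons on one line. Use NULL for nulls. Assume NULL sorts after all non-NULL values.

(1, OC); (1, OC); (29, CR); (38, OC); (NULL, CR); (NULL, OC); (NULL, OC); (NULL, OC)

LEFT JOIN keeps every row from `bins`; unmatched rows get NULL for `items`'s columns.
Matching on a.bin_id = b.bin_id AND a.tag = b.tag. A NULL in a compared column never satisfies the condition.
- bin_id=3, tag=OC: no b row matches, row kept with b columns NULL.
- bin_id=7, tag=OC: 1 matching b row(s), so 1 row(s) emitted.
- bin_id=NULL, tag=CR: no b row matches, row kept with b columns NULL.
- bin_id=7, tag=OC: 1 matching b row(s), so 1 row(s) emitted.
- bin_id=5, tag=OC: no b row matches, row kept with b columns NULL.
- bin_id=2, tag=OC: no b row matches, row kept with b columns NULL.
- bin_id=9, tag=OC: 1 matching b row(s), so 1 row(s) emitted.
- bin_id=7, tag=CR: 1 matching b row(s), so 1 row(s) emitted.
After projecting and ordering:
b.weight | a.tag
1 | OC
1 | OC
29 | CR
38 | OC
NULL | CR
NULL | OC
NULL | OC
NULL | OC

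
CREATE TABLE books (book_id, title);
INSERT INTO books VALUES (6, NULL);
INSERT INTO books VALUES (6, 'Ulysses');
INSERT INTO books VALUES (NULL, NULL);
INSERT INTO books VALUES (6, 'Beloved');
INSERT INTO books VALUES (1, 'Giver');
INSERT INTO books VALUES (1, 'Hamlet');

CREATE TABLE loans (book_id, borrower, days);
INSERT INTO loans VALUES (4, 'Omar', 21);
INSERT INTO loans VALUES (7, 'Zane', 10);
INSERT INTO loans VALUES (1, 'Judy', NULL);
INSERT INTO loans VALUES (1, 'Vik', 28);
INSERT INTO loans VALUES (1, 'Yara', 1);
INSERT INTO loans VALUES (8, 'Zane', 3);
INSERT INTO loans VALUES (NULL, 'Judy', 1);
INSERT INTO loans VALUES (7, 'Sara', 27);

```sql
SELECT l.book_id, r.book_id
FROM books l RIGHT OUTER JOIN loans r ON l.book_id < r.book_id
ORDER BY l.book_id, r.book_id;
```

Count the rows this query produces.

21

RIGHT JOIN keeps every row from `loans`; unmatched rows get NULL for `books`'s columns.
Matching on l.book_id < r.book_id. A NULL in a compared column never satisfies the condition.
Matched pairs: 17; unmatched r rows kept: 4.
Total: 17 matched + 4 padded = 21 rows.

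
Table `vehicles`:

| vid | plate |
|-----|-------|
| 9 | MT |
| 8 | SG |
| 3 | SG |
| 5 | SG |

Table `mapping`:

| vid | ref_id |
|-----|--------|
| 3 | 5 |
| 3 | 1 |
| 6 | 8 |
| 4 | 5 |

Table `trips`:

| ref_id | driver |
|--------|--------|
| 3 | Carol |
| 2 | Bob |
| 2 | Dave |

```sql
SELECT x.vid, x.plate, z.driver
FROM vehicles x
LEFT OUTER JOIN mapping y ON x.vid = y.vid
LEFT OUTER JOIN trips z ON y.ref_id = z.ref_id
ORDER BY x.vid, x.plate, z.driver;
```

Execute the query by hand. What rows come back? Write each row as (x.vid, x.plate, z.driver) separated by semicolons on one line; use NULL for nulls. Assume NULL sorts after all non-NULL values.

Evaluate left to right. First `vehicles x LEFT JOIN mapping y` on vid: 5 row(s).
Then LEFT JOIN `trips z` on ref_id: each of those 5 rows is kept; rows whose y.ref_id has no match in z get NULL for z's columns.

(3, SG, NULL); (3, SG, NULL); (5, SG, NULL); (8, SG, NULL); (9, MT, NULL)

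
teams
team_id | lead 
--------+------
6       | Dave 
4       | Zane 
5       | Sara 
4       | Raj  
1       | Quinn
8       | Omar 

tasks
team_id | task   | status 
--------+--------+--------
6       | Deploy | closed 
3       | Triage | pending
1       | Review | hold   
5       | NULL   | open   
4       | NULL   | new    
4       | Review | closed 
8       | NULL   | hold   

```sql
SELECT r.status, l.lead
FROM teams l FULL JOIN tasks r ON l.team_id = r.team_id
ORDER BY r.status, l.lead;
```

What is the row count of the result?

9

FULL OUTER JOIN keeps every row from both sides; unmatched rows get NULL for the other side's columns.
Matching on l.team_id = r.team_id.
- team_id=6: 1 matching r row(s), so 1 row(s) emitted.
- team_id=4: 2 matching r row(s), so 2 row(s) emitted.
- team_id=5: 1 matching r row(s), so 1 row(s) emitted.
- team_id=4: 2 matching r row(s), so 2 row(s) emitted.
- team_id=1: 1 matching r row(s), so 1 row(s) emitted.
- team_id=8: 1 matching r row(s), so 1 row(s) emitted.
- plus 1 unmatched r row(s), each kept with NULL l columns.
Total: 8 matched + 1 padded = 9 rows.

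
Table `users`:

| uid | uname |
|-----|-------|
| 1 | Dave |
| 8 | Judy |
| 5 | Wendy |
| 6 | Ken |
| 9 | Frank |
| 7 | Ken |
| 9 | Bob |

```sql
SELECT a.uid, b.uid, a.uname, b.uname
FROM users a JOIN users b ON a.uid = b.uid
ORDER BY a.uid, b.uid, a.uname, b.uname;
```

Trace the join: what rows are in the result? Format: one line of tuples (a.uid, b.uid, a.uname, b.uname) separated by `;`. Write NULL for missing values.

(1, 1, Dave, Dave); (5, 5, Wendy, Wendy); (6, 6, Ken, Ken); (7, 7, Ken, Ken); (8, 8, Judy, Judy); (9, 9, Bob, Bob); (9, 9, Bob, Frank); (9, 9, Frank, Bob); (9, 9, Frank, Frank)

INNER JOIN keeps only pairs where the ON condition holds.
Matching on a.uid = b.uid.
- a (uid=1) pairs with 1 row(s) of b.
- a (uid=8) pairs with 1 row(s) of b.
- a (uid=5) pairs with 1 row(s) of b.
- a (uid=6) pairs with 1 row(s) of b.
- a (uid=9) pairs with 2 row(s) of b.
- a (uid=7) pairs with 1 row(s) of b.
- a (uid=9) pairs with 2 row(s) of b.
After projecting and ordering:
a.uid | b.uid | a.uname | b.uname
1 | 1 | Dave | Dave
5 | 5 | Wendy | Wendy
6 | 6 | Ken | Ken
7 | 7 | Ken | Ken
8 | 8 | Judy | Judy
9 | 9 | Bob | Bob
9 | 9 | Bob | Frank
9 | 9 | Frank | Bob
9 | 9 | Frank | Frank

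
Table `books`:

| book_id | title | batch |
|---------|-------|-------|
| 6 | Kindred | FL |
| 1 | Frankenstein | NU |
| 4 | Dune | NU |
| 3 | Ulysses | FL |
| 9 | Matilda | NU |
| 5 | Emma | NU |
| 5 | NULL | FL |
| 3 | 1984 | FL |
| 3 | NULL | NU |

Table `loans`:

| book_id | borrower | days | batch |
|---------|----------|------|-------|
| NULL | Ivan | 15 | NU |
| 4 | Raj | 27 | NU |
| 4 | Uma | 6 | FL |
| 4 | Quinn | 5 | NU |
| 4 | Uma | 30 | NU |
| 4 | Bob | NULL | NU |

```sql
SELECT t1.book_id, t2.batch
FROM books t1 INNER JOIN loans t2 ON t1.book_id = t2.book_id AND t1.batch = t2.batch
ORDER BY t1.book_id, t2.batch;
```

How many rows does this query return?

INNER JOIN keeps only pairs where the ON condition holds.
Matching on t1.book_id = t2.book_id AND t1.batch = t2.batch. A NULL in a compared column never satisfies the condition.
Matched pairs: 4.
Total: 4 rows.

4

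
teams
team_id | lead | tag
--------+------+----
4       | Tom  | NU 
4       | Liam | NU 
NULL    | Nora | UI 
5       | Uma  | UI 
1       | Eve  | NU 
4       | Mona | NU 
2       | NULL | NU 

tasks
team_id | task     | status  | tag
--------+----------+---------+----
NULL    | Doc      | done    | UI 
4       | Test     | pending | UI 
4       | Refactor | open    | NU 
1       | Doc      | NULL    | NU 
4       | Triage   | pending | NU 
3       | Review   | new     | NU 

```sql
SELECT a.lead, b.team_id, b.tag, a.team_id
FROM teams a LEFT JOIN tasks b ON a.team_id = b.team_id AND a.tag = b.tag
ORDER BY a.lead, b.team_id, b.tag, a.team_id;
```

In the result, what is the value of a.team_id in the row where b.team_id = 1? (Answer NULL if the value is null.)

1

LEFT JOIN keeps every row from `teams`; unmatched rows get NULL for `tasks`'s columns.
Matching on a.team_id = b.team_id AND a.tag = b.tag. A NULL in a compared column never satisfies the condition.
Matched pairs: 7; unmatched a rows kept: 3.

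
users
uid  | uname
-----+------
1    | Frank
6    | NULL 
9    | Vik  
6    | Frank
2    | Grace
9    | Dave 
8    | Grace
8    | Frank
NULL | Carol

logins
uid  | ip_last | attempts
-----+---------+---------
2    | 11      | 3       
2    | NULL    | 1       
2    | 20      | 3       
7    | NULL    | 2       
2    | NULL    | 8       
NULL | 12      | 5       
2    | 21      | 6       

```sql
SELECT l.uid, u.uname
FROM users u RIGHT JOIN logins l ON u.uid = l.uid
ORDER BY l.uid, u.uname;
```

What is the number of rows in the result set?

RIGHT JOIN keeps every row from `logins`; unmatched rows get NULL for `users`'s columns.
Matching on u.uid = l.uid. A NULL in a compared column never satisfies the condition.
- uid=1: no matching l row.
- uid=6: no matching l row.
- uid=9: no matching l row.
- uid=6: no matching l row.
- uid=2: 5 matching l row(s), so 5 row(s) emitted.
- uid=9: no matching l row.
- uid=8: no matching l row.
- uid=8: no matching l row.
- uid=NULL: no matching l row.
- plus 2 unmatched l row(s), each kept with NULL u columns.
Total: 5 matched + 2 padded = 7 rows.

7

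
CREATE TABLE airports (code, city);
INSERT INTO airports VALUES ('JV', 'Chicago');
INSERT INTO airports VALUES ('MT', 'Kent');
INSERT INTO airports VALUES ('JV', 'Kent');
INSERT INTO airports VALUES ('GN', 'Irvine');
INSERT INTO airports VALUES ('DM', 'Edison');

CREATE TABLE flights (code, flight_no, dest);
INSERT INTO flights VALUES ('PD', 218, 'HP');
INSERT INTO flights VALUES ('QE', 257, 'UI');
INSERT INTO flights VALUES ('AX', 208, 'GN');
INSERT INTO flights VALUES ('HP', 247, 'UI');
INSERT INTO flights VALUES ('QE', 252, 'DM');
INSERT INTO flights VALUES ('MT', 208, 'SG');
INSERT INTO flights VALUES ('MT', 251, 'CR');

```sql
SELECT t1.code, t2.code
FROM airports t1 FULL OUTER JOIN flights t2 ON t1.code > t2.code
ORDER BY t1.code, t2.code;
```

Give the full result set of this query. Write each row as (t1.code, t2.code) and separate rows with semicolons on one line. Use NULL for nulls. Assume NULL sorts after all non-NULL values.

(DM, AX); (GN, AX); (JV, AX); (JV, AX); (JV, HP); (JV, HP); (MT, AX); (MT, HP); (NULL, MT); (NULL, MT); (NULL, PD); (NULL, QE); (NULL, QE)

FULL OUTER JOIN keeps every row from both sides; unmatched rows get NULL for the other side's columns.
Matching on t1.code > t2.code.
Matched pairs: 8; unmatched t1 rows kept: 0; unmatched t2 rows kept: 5.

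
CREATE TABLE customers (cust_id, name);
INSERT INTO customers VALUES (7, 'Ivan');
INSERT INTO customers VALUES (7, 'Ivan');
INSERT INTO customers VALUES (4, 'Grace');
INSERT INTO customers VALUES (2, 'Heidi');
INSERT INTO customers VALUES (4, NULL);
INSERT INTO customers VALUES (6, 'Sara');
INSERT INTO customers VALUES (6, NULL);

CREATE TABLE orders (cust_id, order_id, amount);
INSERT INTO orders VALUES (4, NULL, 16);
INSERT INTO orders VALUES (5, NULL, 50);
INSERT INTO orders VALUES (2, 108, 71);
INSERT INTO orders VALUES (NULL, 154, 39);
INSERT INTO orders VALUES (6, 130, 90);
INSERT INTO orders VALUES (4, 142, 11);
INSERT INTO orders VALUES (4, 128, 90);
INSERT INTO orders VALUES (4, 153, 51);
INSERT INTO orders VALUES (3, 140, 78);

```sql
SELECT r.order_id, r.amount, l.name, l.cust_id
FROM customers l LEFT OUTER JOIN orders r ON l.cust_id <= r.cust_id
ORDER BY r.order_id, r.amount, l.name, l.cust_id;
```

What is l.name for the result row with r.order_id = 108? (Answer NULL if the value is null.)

LEFT JOIN keeps every row from `customers`; unmatched rows get NULL for `orders`'s columns.
Matching on l.cust_id <= r.cust_id. A NULL in a compared column never satisfies the condition.
Matched pairs: 22; unmatched l rows kept: 2.

Heidi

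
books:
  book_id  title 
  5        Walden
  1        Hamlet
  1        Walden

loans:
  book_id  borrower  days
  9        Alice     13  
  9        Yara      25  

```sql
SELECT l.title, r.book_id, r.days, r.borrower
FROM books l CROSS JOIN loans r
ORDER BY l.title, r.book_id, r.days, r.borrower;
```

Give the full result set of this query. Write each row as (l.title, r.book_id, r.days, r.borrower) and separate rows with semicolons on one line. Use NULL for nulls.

CROSS JOIN pairs every row of `books` with every row of `loans`: 3 × 2 = 6 rows.
After projecting and ordering:
l.title | r.book_id | r.days | r.borrower
Hamlet | 9 | 13 | Alice
Hamlet | 9 | 25 | Yara
Walden | 9 | 13 | Alice
Walden | 9 | 13 | Alice
Walden | 9 | 25 | Yara
Walden | 9 | 25 | Yara

(Hamlet, 9, 13, Alice); (Hamlet, 9, 25, Yara); (Walden, 9, 13, Alice); (Walden, 9, 13, Alice); (Walden, 9, 25, Yara); (Walden, 9, 25, Yara)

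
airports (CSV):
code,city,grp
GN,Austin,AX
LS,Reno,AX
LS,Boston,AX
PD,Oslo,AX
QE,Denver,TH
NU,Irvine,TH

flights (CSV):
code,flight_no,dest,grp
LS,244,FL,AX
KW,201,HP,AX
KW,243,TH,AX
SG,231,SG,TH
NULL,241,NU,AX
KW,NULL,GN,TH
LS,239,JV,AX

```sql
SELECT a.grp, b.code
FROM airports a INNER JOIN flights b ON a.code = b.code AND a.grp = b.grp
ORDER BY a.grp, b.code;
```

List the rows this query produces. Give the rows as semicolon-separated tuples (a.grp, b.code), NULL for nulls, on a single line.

(AX, LS); (AX, LS); (AX, LS); (AX, LS)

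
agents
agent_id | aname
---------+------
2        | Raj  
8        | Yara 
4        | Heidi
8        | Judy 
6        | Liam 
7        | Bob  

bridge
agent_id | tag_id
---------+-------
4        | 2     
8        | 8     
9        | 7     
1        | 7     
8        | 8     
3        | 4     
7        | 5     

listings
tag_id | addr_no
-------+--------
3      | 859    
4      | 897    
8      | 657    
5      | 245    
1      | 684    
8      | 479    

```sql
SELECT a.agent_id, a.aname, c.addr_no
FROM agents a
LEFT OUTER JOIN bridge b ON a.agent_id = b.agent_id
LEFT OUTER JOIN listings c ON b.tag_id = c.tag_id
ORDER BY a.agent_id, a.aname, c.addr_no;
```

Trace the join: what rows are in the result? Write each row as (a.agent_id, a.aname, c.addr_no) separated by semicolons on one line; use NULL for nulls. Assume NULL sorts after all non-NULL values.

Step 1 — a LEFT JOIN b on agent_id → 8 row(s).
Then LEFT JOIN `listings c` on tag_id: each of those 8 rows is kept; rows whose b.tag_id has no match in c get NULL for c's columns.

(2, Raj, NULL); (4, Heidi, NULL); (6, Liam, NULL); (7, Bob, 245); (8, Judy, 479); (8, Judy, 479); (8, Judy, 657); (8, Judy, 657); (8, Yara, 479); (8, Yara, 479); (8, Yara, 657); (8, Yara, 657)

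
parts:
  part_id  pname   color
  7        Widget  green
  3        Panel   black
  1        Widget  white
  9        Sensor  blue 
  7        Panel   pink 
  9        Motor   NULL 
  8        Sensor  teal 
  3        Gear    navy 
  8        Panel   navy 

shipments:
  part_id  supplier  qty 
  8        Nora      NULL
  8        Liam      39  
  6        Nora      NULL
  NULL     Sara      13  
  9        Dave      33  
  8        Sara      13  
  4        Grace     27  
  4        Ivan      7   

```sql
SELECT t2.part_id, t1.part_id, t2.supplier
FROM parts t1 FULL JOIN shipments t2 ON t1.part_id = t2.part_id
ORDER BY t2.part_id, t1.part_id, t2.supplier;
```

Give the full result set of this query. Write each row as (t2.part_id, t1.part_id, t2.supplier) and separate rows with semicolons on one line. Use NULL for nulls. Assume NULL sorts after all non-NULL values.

FULL OUTER JOIN keeps every row from both sides; unmatched rows get NULL for the other side's columns.
Matching on t1.part_id = t2.part_id. A NULL in a compared column never satisfies the condition.
- t1 row (part_id=7): no match → kept, t2 columns NULL.
- t1 row (part_id=3): no match → kept, t2 columns NULL.
- t1 row (part_id=1): no match → kept, t2 columns NULL.
- t1 row (part_id=9): matches 1 t2 row(s) → 1 output row(s).
- t1 row (part_id=7): no match → kept, t2 columns NULL.
- t1 row (part_id=9): matches 1 t2 row(s) → 1 output row(s).
- t1 row (part_id=8): matches 3 t2 row(s) → 3 output row(s).
- t1 row (part_id=3): no match → kept, t2 columns NULL.
- t1 row (part_id=8): matches 3 t2 row(s) → 3 output row(s).
- plus 4 unmatched t2 row(s), each kept with NULL t1 columns.

(4, NULL, Grace); (4, NULL, Ivan); (6, NULL, Nora); (8, 8, Liam); (8, 8, Liam); (8, 8, Nora); (8, 8, Nora); (8, 8, Sara); (8, 8, Sara); (9, 9, Dave); (9, 9, Dave); (NULL, 1, NULL); (NULL, 3, NULL); (NULL, 3, NULL); (NULL, 7, NULL); (NULL, 7, NULL); (NULL, NULL, Sara)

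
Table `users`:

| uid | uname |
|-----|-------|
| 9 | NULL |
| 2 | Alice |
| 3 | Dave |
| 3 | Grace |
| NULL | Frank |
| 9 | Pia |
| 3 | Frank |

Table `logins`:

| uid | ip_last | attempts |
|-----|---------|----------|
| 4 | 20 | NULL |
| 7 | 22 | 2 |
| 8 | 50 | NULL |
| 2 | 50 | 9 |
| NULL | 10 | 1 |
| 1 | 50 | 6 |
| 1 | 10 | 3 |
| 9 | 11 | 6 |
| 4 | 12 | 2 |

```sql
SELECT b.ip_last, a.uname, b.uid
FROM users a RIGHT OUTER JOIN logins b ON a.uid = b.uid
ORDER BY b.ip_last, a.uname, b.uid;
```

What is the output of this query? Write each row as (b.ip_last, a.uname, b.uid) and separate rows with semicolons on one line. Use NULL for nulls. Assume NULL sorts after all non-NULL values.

(10, NULL, 1); (10, NULL, NULL); (11, Pia, 9); (11, NULL, 9); (12, NULL, 4); (20, NULL, 4); (22, NULL, 7); (50, Alice, 2); (50, NULL, 1); (50, NULL, 8)

RIGHT JOIN keeps every row from `logins`; unmatched rows get NULL for `users`'s columns.
Matching on a.uid = b.uid. A NULL in a compared column never satisfies the condition.
- uid=9: 1 matching b row(s), so 1 row(s) emitted.
- uid=2: 1 matching b row(s), so 1 row(s) emitted.
- uid=3: no matching b row.
- uid=3: no matching b row.
- uid=NULL: no matching b row.
- uid=9: 1 matching b row(s), so 1 row(s) emitted.
- uid=3: no matching b row.
- 7 b row(s) had no a match → kept, a columns NULL.
After projecting and ordering:
b.ip_last | a.uname | b.uid
10 | NULL | 1
10 | NULL | NULL
11 | Pia | 9
11 | NULL | 9
12 | NULL | 4
20 | NULL | 4
22 | NULL | 7
50 | Alice | 2
50 | NULL | 1
50 | NULL | 8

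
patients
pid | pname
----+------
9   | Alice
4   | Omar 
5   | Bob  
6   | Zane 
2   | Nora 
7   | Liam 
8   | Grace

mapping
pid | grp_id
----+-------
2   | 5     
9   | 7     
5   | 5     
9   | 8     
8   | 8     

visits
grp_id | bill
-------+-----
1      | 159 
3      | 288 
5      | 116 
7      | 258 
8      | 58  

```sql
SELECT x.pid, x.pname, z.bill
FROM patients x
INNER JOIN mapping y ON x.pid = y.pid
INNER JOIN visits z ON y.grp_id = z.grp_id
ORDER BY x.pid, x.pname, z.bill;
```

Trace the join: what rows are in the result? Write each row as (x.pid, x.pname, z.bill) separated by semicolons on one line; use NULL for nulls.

Step 1 — x INNER JOIN y on pid → 5 row(s).
Then INNER JOIN `visits z` on grp_id: keep only rows whose y.grp_id appears in z.

(2, Nora, 116); (5, Bob, 116); (8, Grace, 58); (9, Alice, 58); (9, Alice, 258)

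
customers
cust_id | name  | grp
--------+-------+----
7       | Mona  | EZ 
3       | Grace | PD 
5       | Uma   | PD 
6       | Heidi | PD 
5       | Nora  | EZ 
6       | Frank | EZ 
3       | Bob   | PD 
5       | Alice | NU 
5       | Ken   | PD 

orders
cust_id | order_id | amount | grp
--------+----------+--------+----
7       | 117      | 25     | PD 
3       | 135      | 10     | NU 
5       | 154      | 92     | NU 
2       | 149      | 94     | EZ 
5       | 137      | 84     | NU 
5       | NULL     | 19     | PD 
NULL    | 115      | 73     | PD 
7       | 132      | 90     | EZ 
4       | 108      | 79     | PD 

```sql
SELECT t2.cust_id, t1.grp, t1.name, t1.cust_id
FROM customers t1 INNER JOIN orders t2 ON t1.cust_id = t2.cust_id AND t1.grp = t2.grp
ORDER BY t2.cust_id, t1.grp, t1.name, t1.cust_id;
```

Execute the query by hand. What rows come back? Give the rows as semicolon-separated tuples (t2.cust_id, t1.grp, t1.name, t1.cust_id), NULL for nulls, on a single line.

INNER JOIN keeps only pairs where the ON condition holds.
Matching on t1.cust_id = t2.cust_id AND t1.grp = t2.grp. A NULL in a compared column never satisfies the condition.
Matched pairs: 5.

(5, NU, Alice, 5); (5, NU, Alice, 5); (5, PD, Ken, 5); (5, PD, Uma, 5); (7, EZ, Mona, 7)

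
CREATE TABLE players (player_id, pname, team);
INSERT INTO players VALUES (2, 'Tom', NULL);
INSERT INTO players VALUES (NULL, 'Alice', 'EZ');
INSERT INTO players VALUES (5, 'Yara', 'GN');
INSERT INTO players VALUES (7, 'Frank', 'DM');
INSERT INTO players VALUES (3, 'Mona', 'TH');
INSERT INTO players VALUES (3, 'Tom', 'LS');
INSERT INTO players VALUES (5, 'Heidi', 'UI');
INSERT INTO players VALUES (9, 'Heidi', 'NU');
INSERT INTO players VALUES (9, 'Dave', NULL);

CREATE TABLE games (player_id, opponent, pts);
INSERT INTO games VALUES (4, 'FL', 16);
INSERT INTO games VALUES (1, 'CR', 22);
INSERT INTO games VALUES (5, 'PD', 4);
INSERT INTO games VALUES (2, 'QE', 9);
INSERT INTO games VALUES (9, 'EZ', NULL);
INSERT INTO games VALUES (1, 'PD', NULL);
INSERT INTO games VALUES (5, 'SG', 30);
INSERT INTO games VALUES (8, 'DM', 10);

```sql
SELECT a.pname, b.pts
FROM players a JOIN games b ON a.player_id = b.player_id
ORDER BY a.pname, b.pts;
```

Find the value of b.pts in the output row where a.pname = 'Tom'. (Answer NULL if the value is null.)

9

INNER JOIN keeps only pairs where the ON condition holds.
Matching on a.player_id = b.player_id. A NULL in a compared column never satisfies the condition.
Matched pairs: 7.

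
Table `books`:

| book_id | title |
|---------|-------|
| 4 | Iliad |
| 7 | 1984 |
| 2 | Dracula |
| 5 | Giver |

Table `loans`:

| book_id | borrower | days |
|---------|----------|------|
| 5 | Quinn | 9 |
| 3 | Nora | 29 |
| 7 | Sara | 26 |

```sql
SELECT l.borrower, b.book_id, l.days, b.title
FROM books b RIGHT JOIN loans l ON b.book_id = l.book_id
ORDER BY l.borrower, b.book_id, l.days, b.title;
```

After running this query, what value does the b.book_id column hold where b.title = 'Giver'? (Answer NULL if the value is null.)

RIGHT JOIN keeps every row from `loans`; unmatched rows get NULL for `books`'s columns.
Matching on b.book_id = l.book_id.
- book_id=4: no matching l row.
- book_id=7: 1 matching l row(s), so 1 row(s) emitted.
- book_id=2: no matching l row.
- book_id=5: 1 matching l row(s), so 1 row(s) emitted.
- plus 1 unmatched l row(s), each kept with NULL b columns.

5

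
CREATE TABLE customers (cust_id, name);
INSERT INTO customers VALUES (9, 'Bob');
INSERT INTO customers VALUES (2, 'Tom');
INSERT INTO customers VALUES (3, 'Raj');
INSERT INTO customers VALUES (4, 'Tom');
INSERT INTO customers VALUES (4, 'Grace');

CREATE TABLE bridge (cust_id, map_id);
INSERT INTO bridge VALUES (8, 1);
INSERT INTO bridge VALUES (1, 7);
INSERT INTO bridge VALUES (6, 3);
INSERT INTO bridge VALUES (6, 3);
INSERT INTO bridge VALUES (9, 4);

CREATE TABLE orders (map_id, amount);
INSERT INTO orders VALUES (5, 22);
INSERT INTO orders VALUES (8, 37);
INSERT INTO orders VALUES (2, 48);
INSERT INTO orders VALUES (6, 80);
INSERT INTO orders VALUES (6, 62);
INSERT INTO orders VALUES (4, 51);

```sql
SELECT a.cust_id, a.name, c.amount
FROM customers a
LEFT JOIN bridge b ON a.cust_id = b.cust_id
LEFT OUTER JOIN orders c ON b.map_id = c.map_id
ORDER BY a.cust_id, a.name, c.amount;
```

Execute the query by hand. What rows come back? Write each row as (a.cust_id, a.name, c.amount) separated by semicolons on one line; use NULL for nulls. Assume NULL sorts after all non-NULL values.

(2, Tom, NULL); (3, Raj, NULL); (4, Grace, NULL); (4, Tom, NULL); (9, Bob, 51)

Joins associate left-to-right: customers LEFT JOIN bridge on cust_id gives 5 intermediate row(s).
Then LEFT JOIN `orders c` on map_id: each of those 5 rows is kept; rows whose b.map_id has no match in c get NULL for c's columns.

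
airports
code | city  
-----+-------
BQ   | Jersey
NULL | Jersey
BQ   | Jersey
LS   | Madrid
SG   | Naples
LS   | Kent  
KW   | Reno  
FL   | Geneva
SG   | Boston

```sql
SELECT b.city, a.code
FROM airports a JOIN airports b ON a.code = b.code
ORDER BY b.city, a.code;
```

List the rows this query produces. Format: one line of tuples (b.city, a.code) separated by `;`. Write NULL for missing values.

(Boston, SG); (Boston, SG); (Geneva, FL); (Jersey, BQ); (Jersey, BQ); (Jersey, BQ); (Jersey, BQ); (Kent, LS); (Kent, LS); (Madrid, LS); (Madrid, LS); (Naples, SG); (Naples, SG); (Reno, KW)

INNER JOIN keeps only pairs where the ON condition holds.
Matching on a.code = b.code. A NULL in a compared column never satisfies the condition.
Matched pairs: 14.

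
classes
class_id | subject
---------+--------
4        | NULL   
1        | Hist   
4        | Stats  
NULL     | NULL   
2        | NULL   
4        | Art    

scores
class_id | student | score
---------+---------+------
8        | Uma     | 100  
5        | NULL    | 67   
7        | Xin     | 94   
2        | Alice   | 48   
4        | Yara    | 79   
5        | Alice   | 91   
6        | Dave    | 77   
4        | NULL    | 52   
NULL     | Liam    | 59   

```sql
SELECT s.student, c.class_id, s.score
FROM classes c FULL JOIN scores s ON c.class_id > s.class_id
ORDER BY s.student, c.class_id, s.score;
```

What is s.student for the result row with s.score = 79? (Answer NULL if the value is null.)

FULL OUTER JOIN keeps every row from both sides; unmatched rows get NULL for the other side's columns.
Matching on c.class_id > s.class_id. A NULL in a compared column never satisfies the condition.
- class_id=4: 1 matching s row(s), so 1 row(s) emitted.
- class_id=1: no s row matches, row kept with s columns NULL.
- class_id=4: 1 matching s row(s), so 1 row(s) emitted.
- class_id=NULL: no s row matches, row kept with s columns NULL.
- class_id=2: no s row matches, row kept with s columns NULL.
- class_id=4: 1 matching s row(s), so 1 row(s) emitted.
- 8 row(s) from s found no c partner → padded with NULL.

Yara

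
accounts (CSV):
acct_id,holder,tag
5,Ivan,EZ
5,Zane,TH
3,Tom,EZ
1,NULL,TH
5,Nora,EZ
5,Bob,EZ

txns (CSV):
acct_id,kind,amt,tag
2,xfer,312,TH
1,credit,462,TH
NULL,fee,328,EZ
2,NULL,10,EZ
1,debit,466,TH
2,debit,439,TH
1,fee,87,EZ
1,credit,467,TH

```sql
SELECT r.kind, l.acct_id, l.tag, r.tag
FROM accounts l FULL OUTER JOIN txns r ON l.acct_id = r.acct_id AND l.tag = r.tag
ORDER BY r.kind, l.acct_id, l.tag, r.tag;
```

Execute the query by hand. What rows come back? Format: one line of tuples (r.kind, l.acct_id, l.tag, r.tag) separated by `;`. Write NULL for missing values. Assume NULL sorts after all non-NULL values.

FULL OUTER JOIN keeps every row from both sides; unmatched rows get NULL for the other side's columns.
Matching on l.acct_id = r.acct_id AND l.tag = r.tag. A NULL in a compared column never satisfies the condition.
- l (acct_id=5, tag=EZ) has no partner → padded with NULL.
- l (acct_id=5, tag=TH) has no partner → padded with NULL.
- l (acct_id=3, tag=EZ) has no partner → padded with NULL.
- l (acct_id=1, tag=TH) pairs with 3 row(s) of r.
- l (acct_id=5, tag=EZ) has no partner → padded with NULL.
- l (acct_id=5, tag=EZ) has no partner → padded with NULL.
- plus 5 unmatched r row(s), each kept with NULL l columns.

(credit, 1, TH, TH); (credit, 1, TH, TH); (debit, 1, TH, TH); (debit, NULL, NULL, TH); (fee, NULL, NULL, EZ); (fee, NULL, NULL, EZ); (xfer, NULL, NULL, TH); (NULL, 3, EZ, NULL); (NULL, 5, EZ, NULL); (NULL, 5, EZ, NULL); (NULL, 5, EZ, NULL); (NULL, 5, TH, NULL); (NULL, NULL, NULL, EZ)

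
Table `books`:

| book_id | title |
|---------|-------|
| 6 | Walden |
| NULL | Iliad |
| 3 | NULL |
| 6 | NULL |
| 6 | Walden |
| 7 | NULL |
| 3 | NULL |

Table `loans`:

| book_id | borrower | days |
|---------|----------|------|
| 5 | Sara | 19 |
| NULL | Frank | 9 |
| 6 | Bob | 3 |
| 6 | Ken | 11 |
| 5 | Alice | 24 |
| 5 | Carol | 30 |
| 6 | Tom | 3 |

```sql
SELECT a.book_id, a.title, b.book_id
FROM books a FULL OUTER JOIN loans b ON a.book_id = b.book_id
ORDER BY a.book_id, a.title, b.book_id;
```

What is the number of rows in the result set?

FULL OUTER JOIN keeps every row from both sides; unmatched rows get NULL for the other side's columns.
Matching on a.book_id = b.book_id. A NULL in a compared column never satisfies the condition.
Matched pairs: 9; unmatched a rows kept: 4; unmatched b rows kept: 4.
Total: 9 matched + 8 padded = 17 rows.

17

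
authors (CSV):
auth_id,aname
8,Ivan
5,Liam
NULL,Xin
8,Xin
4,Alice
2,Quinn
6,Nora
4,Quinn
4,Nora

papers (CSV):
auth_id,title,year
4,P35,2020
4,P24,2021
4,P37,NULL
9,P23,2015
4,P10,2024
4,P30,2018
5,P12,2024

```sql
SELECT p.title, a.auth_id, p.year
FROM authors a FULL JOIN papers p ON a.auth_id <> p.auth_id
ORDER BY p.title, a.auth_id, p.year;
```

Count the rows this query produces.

FULL OUTER JOIN keeps every row from both sides; unmatched rows get NULL for the other side's columns.
Matching on a.auth_id <> p.auth_id. A NULL in a compared column never satisfies the condition.
Matched pairs: 40; unmatched a rows kept: 1; unmatched p rows kept: 0.
Total: 40 matched + 1 padded = 41 rows.

41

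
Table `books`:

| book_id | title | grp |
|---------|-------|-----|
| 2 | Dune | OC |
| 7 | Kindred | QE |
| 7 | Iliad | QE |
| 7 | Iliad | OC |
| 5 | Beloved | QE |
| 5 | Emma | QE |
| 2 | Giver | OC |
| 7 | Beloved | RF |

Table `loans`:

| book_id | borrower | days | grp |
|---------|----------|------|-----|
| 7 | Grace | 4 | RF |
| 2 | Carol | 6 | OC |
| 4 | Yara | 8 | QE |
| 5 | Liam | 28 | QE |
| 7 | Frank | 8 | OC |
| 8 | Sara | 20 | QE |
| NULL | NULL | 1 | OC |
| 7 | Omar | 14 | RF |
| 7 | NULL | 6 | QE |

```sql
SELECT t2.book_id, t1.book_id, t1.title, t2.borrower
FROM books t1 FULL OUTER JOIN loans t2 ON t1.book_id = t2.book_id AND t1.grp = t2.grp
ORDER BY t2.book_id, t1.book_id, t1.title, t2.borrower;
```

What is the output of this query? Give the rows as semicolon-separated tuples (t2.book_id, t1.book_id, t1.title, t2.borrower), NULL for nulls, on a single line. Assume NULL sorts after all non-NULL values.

(2, 2, Dune, Carol); (2, 2, Giver, Carol); (4, NULL, NULL, Yara); (5, 5, Beloved, Liam); (5, 5, Emma, Liam); (7, 7, Beloved, Grace); (7, 7, Beloved, Omar); (7, 7, Iliad, Frank); (7, 7, Iliad, NULL); (7, 7, Kindred, NULL); (8, NULL, NULL, Sara); (NULL, NULL, NULL, NULL)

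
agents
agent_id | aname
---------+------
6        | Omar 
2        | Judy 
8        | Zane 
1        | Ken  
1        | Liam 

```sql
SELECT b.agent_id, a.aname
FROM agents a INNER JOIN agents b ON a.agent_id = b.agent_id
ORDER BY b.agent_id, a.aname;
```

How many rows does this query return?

INNER JOIN keeps only pairs where the ON condition holds.
Matching on a.agent_id = b.agent_id.
- agent_id=6: 1 matching b row(s), so 1 row(s) emitted.
- agent_id=2: 1 matching b row(s), so 1 row(s) emitted.
- agent_id=8: 1 matching b row(s), so 1 row(s) emitted.
- agent_id=1: 2 matching b row(s), so 2 row(s) emitted.
- agent_id=1: 2 matching b row(s), so 2 row(s) emitted.
Total: 7 rows.

7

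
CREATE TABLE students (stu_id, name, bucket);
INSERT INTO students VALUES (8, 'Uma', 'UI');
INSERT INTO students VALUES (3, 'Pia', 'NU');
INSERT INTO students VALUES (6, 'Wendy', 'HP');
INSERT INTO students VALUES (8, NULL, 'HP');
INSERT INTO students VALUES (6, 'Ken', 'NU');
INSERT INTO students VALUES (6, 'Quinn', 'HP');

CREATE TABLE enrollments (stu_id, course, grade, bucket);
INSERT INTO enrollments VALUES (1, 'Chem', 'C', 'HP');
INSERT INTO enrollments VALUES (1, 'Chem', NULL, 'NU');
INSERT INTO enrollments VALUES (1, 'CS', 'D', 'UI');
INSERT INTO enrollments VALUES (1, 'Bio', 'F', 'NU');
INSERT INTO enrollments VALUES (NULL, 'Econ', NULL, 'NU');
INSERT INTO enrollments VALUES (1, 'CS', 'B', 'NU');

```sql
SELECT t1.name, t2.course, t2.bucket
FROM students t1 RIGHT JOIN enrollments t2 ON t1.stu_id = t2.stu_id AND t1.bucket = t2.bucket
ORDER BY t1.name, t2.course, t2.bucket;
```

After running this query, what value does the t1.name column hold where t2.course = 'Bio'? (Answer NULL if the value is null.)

RIGHT JOIN keeps every row from `enrollments`; unmatched rows get NULL for `students`'s columns.
Matching on t1.stu_id = t2.stu_id AND t1.bucket = t2.bucket. A NULL in a compared column never satisfies the condition.
Matched pairs: 0; unmatched t2 rows kept: 6.

NULL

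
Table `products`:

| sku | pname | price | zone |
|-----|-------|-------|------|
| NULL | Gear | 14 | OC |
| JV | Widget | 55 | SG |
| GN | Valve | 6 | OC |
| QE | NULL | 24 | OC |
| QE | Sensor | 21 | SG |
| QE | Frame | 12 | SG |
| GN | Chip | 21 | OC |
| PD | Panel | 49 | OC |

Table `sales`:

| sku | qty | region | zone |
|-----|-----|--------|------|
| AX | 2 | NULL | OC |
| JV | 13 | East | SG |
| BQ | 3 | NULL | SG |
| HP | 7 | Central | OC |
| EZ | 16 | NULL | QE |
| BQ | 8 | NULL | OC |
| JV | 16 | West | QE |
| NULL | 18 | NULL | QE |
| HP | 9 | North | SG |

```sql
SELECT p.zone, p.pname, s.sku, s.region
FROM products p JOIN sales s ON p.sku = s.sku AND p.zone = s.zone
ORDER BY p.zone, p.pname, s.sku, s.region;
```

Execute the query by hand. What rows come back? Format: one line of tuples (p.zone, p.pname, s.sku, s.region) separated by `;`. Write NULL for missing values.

INNER JOIN keeps only pairs where the ON condition holds.
Matching on p.sku = s.sku AND p.zone = s.zone. A NULL in a compared column never satisfies the condition.
- p row (sku=NULL, zone=OC): no match → dropped.
- p row (sku=JV, zone=SG): matches 1 s row(s) → 1 output row(s).
- p row (sku=GN, zone=OC): no match → dropped.
- p row (sku=QE, zone=OC): no match → dropped.
- p row (sku=QE, zone=SG): no match → dropped.
- p row (sku=QE, zone=SG): no match → dropped.
- p row (sku=GN, zone=OC): no match → dropped.
- p row (sku=PD, zone=OC): no match → dropped.
After projecting and ordering:
p.zone | p.pname | s.sku | s.region
SG | Widget | JV | East

(SG, Widget, JV, East)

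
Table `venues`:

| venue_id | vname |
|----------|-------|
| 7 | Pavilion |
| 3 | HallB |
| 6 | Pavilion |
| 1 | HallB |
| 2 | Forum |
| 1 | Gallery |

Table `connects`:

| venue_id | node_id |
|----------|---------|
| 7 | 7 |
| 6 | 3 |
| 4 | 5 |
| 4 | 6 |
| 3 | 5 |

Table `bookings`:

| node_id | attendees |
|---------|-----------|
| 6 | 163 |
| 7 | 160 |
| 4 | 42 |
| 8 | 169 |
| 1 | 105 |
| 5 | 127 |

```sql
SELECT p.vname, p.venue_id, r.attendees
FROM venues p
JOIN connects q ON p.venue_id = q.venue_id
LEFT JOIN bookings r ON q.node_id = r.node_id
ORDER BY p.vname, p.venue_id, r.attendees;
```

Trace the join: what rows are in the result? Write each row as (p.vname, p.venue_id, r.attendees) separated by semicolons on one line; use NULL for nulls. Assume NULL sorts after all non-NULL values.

(HallB, 3, 127); (Pavilion, 6, NULL); (Pavilion, 7, 160)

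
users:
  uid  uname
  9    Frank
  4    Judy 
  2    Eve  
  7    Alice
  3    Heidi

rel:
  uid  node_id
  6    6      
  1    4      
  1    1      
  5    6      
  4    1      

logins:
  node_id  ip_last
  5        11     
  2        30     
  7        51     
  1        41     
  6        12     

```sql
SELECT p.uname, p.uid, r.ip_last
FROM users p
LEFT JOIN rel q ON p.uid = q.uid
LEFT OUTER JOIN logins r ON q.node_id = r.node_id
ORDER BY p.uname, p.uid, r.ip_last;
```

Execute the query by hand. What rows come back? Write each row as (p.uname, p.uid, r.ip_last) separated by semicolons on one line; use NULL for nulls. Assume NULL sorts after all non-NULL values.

Evaluate left to right. First `users p LEFT JOIN rel q` on uid: 5 row(s).
Then LEFT JOIN `logins r` on node_id: each of those 5 rows is kept; rows whose q.node_id has no match in r get NULL for r's columns.

(Alice, 7, NULL); (Eve, 2, NULL); (Frank, 9, NULL); (Heidi, 3, NULL); (Judy, 4, 41)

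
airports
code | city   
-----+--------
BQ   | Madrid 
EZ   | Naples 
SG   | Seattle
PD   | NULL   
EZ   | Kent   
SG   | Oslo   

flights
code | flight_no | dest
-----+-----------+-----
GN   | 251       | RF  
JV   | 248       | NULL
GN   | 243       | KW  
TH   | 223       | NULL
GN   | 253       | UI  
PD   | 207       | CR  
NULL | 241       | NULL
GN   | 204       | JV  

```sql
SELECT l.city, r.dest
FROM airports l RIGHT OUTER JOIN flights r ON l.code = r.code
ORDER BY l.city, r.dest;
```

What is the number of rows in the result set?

RIGHT JOIN keeps every row from `flights`; unmatched rows get NULL for `airports`'s columns.
Matching on l.code = r.code. A NULL in a compared column never satisfies the condition.
- l[0] code=BQ → no match.
- l[1] code=EZ → no match.
- l[2] code=SG → no match.
- l[3] code=PD → 1 match(es) in r → 1 row(s).
- l[4] code=EZ → no match.
- l[5] code=SG → no match.
- 7 row(s) from r found no l partner → padded with NULL.
Total: 1 matched + 7 padded = 8 rows.

8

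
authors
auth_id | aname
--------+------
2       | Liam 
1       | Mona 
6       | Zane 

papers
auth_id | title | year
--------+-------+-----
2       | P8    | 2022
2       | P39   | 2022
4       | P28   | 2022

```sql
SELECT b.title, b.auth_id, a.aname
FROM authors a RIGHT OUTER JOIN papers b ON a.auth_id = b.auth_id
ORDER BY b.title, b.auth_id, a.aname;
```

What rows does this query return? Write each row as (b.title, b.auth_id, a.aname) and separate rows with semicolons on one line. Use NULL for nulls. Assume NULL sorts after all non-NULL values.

RIGHT JOIN keeps every row from `papers`; unmatched rows get NULL for `authors`'s columns.
Matching on a.auth_id = b.auth_id.
- a[0] auth_id=2 → 2 match(es) in b → 2 row(s).
- a[1] auth_id=1 → no match.
- a[2] auth_id=6 → no match.
- 1 row(s) from b found no a partner → padded with NULL.
After projecting and ordering:
b.title | b.auth_id | a.aname
P28 | 4 | NULL
P39 | 2 | Liam
P8 | 2 | Liam

(P28, 4, NULL); (P39, 2, Liam); (P8, 2, Liam)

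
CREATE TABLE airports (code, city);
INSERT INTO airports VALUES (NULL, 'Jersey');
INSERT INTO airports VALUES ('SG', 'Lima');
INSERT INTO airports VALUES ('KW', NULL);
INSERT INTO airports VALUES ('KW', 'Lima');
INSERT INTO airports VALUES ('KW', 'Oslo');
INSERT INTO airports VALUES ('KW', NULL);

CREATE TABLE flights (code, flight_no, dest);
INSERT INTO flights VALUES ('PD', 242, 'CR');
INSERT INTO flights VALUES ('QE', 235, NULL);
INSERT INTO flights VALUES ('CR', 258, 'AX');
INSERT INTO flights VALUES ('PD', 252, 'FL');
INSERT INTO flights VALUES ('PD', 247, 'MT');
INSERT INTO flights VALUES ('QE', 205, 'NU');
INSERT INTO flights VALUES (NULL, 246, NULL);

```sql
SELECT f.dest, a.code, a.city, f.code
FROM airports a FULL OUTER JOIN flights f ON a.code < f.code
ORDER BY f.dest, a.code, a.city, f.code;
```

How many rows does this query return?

24

FULL OUTER JOIN keeps every row from both sides; unmatched rows get NULL for the other side's columns.
Matching on a.code < f.code. A NULL in a compared column never satisfies the condition.
- code=NULL: no f row matches, row kept with f columns NULL.
- code=SG: no f row matches, row kept with f columns NULL.
- code=KW: 5 matching f row(s), so 5 row(s) emitted.
- code=KW: 5 matching f row(s), so 5 row(s) emitted.
- code=KW: 5 matching f row(s), so 5 row(s) emitted.
- code=KW: 5 matching f row(s), so 5 row(s) emitted.
- 2 row(s) from f found no a partner → padded with NULL.
Total: 20 matched + 4 padded = 24 rows.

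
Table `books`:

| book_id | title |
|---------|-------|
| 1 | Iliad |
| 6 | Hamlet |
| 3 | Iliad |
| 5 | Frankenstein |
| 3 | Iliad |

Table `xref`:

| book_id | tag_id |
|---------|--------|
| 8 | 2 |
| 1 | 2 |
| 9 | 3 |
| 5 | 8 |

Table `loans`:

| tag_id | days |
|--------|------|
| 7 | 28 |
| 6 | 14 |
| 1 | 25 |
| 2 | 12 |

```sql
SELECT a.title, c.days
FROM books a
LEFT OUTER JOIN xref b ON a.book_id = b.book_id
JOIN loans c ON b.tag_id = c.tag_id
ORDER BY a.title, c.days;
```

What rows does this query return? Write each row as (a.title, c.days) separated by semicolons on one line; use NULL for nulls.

(Iliad, 12)

Step 1 — a LEFT JOIN b on book_id → 5 row(s).
Then INNER JOIN `loans c` on tag_id: keep only rows whose b.tag_id appears in c.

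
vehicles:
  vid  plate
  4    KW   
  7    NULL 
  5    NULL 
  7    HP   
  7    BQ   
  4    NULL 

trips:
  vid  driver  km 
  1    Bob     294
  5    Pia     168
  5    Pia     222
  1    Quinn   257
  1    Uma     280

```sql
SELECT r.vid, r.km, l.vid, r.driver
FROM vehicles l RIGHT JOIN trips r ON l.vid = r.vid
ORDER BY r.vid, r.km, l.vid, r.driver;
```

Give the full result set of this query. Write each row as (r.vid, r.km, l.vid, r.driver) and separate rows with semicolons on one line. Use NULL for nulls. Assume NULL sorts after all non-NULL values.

(1, 257, NULL, Quinn); (1, 280, NULL, Uma); (1, 294, NULL, Bob); (5, 168, 5, Pia); (5, 222, 5, Pia)

RIGHT JOIN keeps every row from `trips`; unmatched rows get NULL for `vehicles`'s columns.
Matching on l.vid = r.vid.
Matched pairs: 2; unmatched r rows kept: 3.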